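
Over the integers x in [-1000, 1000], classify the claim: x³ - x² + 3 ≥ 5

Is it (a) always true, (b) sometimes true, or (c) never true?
Holds at x = 2: LHS = 2³ - 2² + 3 = 7; 7 ≥ 5 — holds
Fails at x = 0: LHS = 0³ - 0² + 3 = 3; 3 ≥ 5 — FAILS
It is satisfied by some integers in the range but not all.

Answer: Sometimes true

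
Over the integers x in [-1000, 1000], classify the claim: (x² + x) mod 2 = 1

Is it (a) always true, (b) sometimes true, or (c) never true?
For a polynomial with integer coefficients, its value mod 2 depends only on x mod 2, so it suffices to check one representative of each residue class, x = 0, 1:
x = 0: LHS = (0² + 0) mod 2 = 0 mod 2 = 0; 0 = 1 — FAILS
x = 1: LHS = (1² + 1) mod 2 = 2 mod 2 = 0; 0 = 1 — FAILS
The relation fails in every residue class, so the claimed relation (=) fails for every integer in [-1000, 1000].

No integer in the range satisfies it.

Answer: Never true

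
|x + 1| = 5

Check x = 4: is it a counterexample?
Substitute x = 4 into the relation:
x = 4: LHS = |4 + 1| = |5| = 5; 5 = 5 — holds

The claim holds here, so x = 4 is not a counterexample. (A counterexample exists elsewhere, e.g. x = 0.)

Answer: No, x = 4 is not a counterexample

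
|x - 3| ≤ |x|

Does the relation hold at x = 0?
x = 0: LHS = |0 - 3| = |-3| = 3, RHS = |0| = 0; 3 ≤ 0 — FAILS

The relation fails at x = 0, so x = 0 is a counterexample.

Answer: No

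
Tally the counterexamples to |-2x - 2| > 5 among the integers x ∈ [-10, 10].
Counterexamples in [-10, 10]: {-3, -2, -1, 0, 1}.

Counting them gives 5 values.

Answer: 5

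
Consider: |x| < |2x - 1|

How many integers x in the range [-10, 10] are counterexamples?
Counterexamples in [-10, 10]: {1}.

Counting them gives 1 values.

Answer: 1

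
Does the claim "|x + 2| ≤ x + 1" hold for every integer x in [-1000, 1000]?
The claim fails at x = 0:
x = 0: LHS = |0 + 2| = |2| = 2, RHS = 0 + 1 = 1; 2 ≤ 1 — FAILS

Because a single integer refutes it, the statement is false.

Answer: False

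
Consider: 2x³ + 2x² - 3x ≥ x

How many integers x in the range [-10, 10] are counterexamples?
Counterexamples in [-10, 10]: {-10, -9, -8, -7, -6, -5, -4, -3}.

Counting them gives 8 values.

Answer: 8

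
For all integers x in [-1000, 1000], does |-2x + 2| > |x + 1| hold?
The claim fails at x = 1:
x = 1: LHS = |-2·1 + 2| = |0| = 0, RHS = |1 + 1| = |2| = 2; 0 > 2 — FAILS

Because a single integer refutes it, the statement is false.

Answer: False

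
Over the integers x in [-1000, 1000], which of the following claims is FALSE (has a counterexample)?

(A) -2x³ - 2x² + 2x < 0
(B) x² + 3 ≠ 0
(A) x = 0: LHS = -2·0³ - 2·0² + 2·0 = 0; 0 < 0 — FAILS

(B) Over all integers in [-1000, 1000], LHS − RHS is always positive; it is smallest at x = 0, where it equals 3:
x = 0: LHS = 0² + 3 = 3; 3 ≠ 0 — holds
At the ends of the range:
x = -1000: LHS = (-1000)² + 3 = 1000003; 1000003 ≠ 0 — holds
x = 1000: LHS = 1000² + 3 = 1000003; 1000003 ≠ 0 — holds
Hence LHS − RHS is never 0, i.e. the two sides are never equal, so the relation holds for every integer in [-1000, 1000].

Only (A) has a counterexample.

Answer: A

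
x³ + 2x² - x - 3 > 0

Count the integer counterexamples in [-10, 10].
Counterexamples in [-10, 10]: {-10, -9, -8, -7, -6, -5, -4, -3, -2, -1, 0, 1}.

Counting them gives 12 values.

Answer: 12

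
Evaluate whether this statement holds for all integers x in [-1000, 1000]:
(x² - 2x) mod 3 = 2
The claim fails at x = 0:
x = 0: LHS = (0² - 2·0) mod 3 = 0 mod 3 = 0; 0 = 2 — FAILS

Because a single integer refutes it, the statement is false.

Answer: False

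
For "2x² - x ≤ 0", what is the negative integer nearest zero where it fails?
Testing negative integers from -1 downward:
x = -1: LHS = 2·(-1)² - (-1) = 3; 3 ≤ 0 — FAILS  ← closest negative counterexample to 0

Answer: x = -1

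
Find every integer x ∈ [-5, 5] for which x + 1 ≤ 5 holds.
Holds for: {-5, -4, -3, -2, -1, 0, 1, 2, 3, 4}
Fails for: {5}

Answer: {-5, -4, -3, -2, -1, 0, 1, 2, 3, 4}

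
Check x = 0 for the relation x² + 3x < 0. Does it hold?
x = 0: LHS = 0² + 3·0 = 0; 0 < 0 — FAILS

The relation fails at x = 0, so x = 0 is a counterexample.

Answer: No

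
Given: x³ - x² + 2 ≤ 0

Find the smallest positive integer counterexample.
Testing positive integers:
x = 1: LHS = 1³ - 1² + 2 = 2; 2 ≤ 0 — FAILS  ← smallest positive counterexample

Answer: x = 1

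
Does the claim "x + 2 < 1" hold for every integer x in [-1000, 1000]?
The claim fails at x = 0:
x = 0: LHS = 0 + 2 = 2; 2 < 1 — FAILS

Because a single integer refutes it, the statement is false.

Answer: False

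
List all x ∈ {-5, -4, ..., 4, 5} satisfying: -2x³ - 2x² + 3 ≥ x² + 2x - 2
Holds for: {-5, -4, -3, -2, -1, 0}
Fails for: {1, 2, 3, 4, 5}

Answer: {-5, -4, -3, -2, -1, 0}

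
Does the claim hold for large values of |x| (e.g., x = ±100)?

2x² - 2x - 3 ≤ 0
x = 100: LHS = 2·100² - 2·100 - 3 = 19797; 19797 ≤ 0 — FAILS
x = -100: LHS = 2·(-100)² - 2·(-100) - 3 = 20197; 20197 ≤ 0 — FAILS

Answer: No, fails for both x = 100 and x = -100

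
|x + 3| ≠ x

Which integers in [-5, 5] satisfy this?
Over all integers in [-5, 5], LHS − RHS is always positive; it is smallest at x = 0, where it equals 3:
x = 0: LHS = |0 + 3| = |3| = 3; 3 ≠ 0 — holds
At the ends of the range:
x = -5: LHS = |(-5) + 3| = |-2| = 2; 2 ≠ -5 — holds
x = 5: LHS = |5 + 3| = |8| = 8; 8 ≠ 5 — holds
Hence LHS − RHS is never 0, i.e. the two sides are never equal, so the relation holds for every integer in [-5, 5].

Answer: All integers in [-5, 5]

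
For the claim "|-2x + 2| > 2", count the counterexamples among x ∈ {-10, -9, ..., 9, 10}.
Counterexamples in [-10, 10]: {0, 1, 2}.

Counting them gives 3 values.

Answer: 3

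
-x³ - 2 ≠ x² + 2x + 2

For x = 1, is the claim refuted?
Substitute x = 1 into the relation:
x = 1: LHS = -1³ - 2 = -3, RHS = 1² + 2·1 + 2 = 5; -3 ≠ 5 — holds

The relation holds at x = 1, so it is not a counterexample.

Answer: No, x = 1 is not a counterexample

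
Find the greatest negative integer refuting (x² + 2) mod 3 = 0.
Testing negative integers from -1 downward:
x = -1: LHS = ((-1)² + 2) mod 3 = 3 mod 3 = 0; 0 = 0 — holds
x = -2: LHS = ((-2)² + 2) mod 3 = 6 mod 3 = 0; 0 = 0 — holds
x = -3: LHS = ((-3)² + 2) mod 3 = 11 mod 3 = 2; 2 = 0 — FAILS  ← closest negative counterexample to 0

Answer: x = -3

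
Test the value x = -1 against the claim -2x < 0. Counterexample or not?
Substitute x = -1 into the relation:
x = -1: LHS = -2·(-1) = 2; 2 < 0 — FAILS

Since the claim fails at x = -1, this value is a counterexample.

Answer: Yes, x = -1 is a counterexample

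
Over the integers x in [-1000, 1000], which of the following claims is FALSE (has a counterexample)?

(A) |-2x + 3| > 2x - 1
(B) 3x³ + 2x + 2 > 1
(A) x = 1: LHS = |-2·1 + 3| = |1| = 1, RHS = 2·1 - 1 = 1; 1 > 1 — FAILS
(B) x = -1: LHS = 3·(-1)³ + 2·(-1) + 2 = -3; -3 > 1 — FAILS

Answer: Both A and B are false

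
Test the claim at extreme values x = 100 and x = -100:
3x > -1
x = 100: LHS = 3·100 = 300; 300 > -1 — holds
x = -100: LHS = 3·(-100) = -300; -300 > -1 — FAILS

Answer: Partially: holds for x = 100, fails for x = -100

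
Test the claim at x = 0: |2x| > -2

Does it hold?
x = 0: LHS = |2·0| = |0| = 0; 0 > -2 — holds

The relation is satisfied at x = 0.

Answer: Yes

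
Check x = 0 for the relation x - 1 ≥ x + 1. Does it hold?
x = 0: LHS = 0 - 1 = -1, RHS = 0 + 1 = 1; -1 ≥ 1 — FAILS

The relation fails at x = 0, so x = 0 is a counterexample.

Answer: No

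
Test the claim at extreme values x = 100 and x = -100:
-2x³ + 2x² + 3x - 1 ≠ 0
x = 100: LHS = -2·100³ + 2·100² + 3·100 - 1 = -1979701; -1979701 ≠ 0 — holds
x = -100: LHS = -2·(-100)³ + 2·(-100)² + 3·(-100) - 1 = 2019699; 2019699 ≠ 0 — holds

Answer: Yes, holds for both x = 100 and x = -100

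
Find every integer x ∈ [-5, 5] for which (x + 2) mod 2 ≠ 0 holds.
Holds for: {-5, -3, -1, 1, 3, 5}
Fails for: {-4, -2, 0, 2, 4}

Answer: {-5, -3, -1, 1, 3, 5}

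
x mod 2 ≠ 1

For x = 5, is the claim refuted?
Substitute x = 5 into the relation:
x = 5: LHS = 5 mod 2 = 1; 1 ≠ 1 — FAILS

Since the claim fails at x = 5, this value is a counterexample.

Answer: Yes, x = 5 is a counterexample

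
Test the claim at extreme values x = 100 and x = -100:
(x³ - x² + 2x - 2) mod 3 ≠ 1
x = 100: LHS = (100³ - 100² + 2·100 - 2) mod 3 = 990198 mod 3 = 0; 0 ≠ 1 — holds
x = -100: LHS = ((-100)³ - (-100)² + 2·(-100) - 2) mod 3 = (-1010202) mod 3 = 0; 0 ≠ 1 — holds

Answer: Yes, holds for both x = 100 and x = -100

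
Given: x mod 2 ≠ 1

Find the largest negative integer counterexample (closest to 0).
Testing negative integers from -1 downward:
x = -1: LHS = (-1) mod 2 = 1; 1 ≠ 1 — FAILS  ← closest negative counterexample to 0

Answer: x = -1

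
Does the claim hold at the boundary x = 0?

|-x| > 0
x = 0: LHS = |-0| = |0| = 0; 0 > 0 — FAILS

The relation fails at x = 0, so x = 0 is a counterexample.

Answer: No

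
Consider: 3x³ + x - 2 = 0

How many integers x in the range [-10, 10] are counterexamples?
Counterexamples in [-10, 10]: {-10, -9, -8, -7, -6, -5, -4, -3, -2, -1, 0, 1, 2, 3, 4, 5, 6, 7, 8, 9, 10}.

Counting them gives 21 values.

Answer: 21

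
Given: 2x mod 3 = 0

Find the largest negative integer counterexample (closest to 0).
Testing negative integers from -1 downward:
x = -1: LHS = (2·(-1)) mod 3 = (-2) mod 3 = 1; 1 = 0 — FAILS  ← closest negative counterexample to 0

Answer: x = -1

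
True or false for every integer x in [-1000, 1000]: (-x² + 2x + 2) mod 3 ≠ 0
The claim fails at x = 1:
x = 1: LHS = (-1² + 2·1 + 2) mod 3 = 3 mod 3 = 0; 0 ≠ 0 — FAILS

Because a single integer refutes it, the statement is false.

Answer: False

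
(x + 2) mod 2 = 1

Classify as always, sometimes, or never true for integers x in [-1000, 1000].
Holds at x = 1: LHS = (1 + 2) mod 2 = 3 mod 2 = 1; 1 = 1 — holds
Fails at x = 0: LHS = (0 + 2) mod 2 = 2 mod 2 = 0; 0 = 1 — FAILS
It is satisfied by some integers in the range but not all.

Answer: Sometimes true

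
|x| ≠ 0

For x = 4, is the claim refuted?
Substitute x = 4 into the relation:
x = 4: LHS = |4| = 4; 4 ≠ 0 — holds

The claim holds here, so x = 4 is not a counterexample. (A counterexample exists elsewhere, e.g. x = 0.)

Answer: No, x = 4 is not a counterexample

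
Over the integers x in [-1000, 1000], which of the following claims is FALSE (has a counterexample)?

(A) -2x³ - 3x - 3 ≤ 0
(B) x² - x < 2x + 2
(A) x = -1: LHS = -2·(-1)³ - 3·(-1) - 3 = 2; 2 ≤ 0 — FAILS
(B) x = -1: LHS = (-1)² - (-1) = 2, RHS = 2·(-1) + 2 = 0; 2 < 0 — FAILS

Answer: Both A and B are false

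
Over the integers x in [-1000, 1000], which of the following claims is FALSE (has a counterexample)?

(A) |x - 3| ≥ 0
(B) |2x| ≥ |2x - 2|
(A) An absolute value is never negative, so the left side is ≥ 0 for every x, while the right side is 0. Tightest case in [-1000, 1000] is x = 3:
x = 3: LHS = |3 - 3| = |0| = 0; 0 ≥ 0 — holds
Hence LHS − RHS is never negative, i.e. LHS ≥ RHS throughout, so the relation holds for every integer in [-1000, 1000].

(B) x = 0: LHS = |2·0| = |0| = 0, RHS = |2·0 - 2| = |-2| = 2; 0 ≥ 2 — FAILS

Only (B) has a counterexample.

Answer: B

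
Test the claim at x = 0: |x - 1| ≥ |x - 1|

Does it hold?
x = 0: LHS = |0 - 1| = |-1| = 1, RHS = |0 - 1| = |-1| = 1; 1 ≥ 1 — holds

The relation is satisfied at x = 0.

Answer: Yes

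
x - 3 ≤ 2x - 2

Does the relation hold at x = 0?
x = 0: LHS = 0 - 3 = -3, RHS = 2·0 - 2 = -2; -3 ≤ -2 — holds

The relation is satisfied at x = 0.

Answer: Yes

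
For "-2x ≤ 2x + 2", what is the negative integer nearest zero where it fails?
Testing negative integers from -1 downward:
x = -1: LHS = -2·(-1) = 2, RHS = 2·(-1) + 2 = 0; 2 ≤ 0 — FAILS  ← closest negative counterexample to 0

Answer: x = -1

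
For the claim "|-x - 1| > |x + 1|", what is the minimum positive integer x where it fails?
Testing positive integers:
x = 1: LHS = |-1 - 1| = |-2| = 2, RHS = |1 + 1| = |2| = 2; 2 > 2 — FAILS  ← smallest positive counterexample

Answer: x = 1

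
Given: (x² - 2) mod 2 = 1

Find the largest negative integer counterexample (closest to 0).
Testing negative integers from -1 downward:
x = -1: LHS = ((-1)² - 2) mod 2 = (-1) mod 2 = 1; 1 = 1 — holds
x = -2: LHS = ((-2)² - 2) mod 2 = 2 mod 2 = 0; 0 = 1 — FAILS  ← closest negative counterexample to 0

Answer: x = -2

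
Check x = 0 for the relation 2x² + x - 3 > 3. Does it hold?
x = 0: LHS = 2·0² + 0 - 3 = -3; -3 > 3 — FAILS

The relation fails at x = 0, so x = 0 is a counterexample.

Answer: No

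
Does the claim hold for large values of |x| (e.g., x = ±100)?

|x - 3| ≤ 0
x = 100: LHS = |100 - 3| = |97| = 97; 97 ≤ 0 — FAILS
x = -100: LHS = |(-100) - 3| = |-103| = 103; 103 ≤ 0 — FAILS

Answer: No, fails for both x = 100 and x = -100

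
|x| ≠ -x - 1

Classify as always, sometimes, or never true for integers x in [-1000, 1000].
Over all integers in [-1000, 1000], LHS − RHS is always positive; it is smallest at x = 0, where it equals 1:
x = 0: LHS = |0| = 0, RHS = -0 - 1 = -1; 0 ≠ -1 — holds
At the ends of the range:
x = -1000: LHS = |-1000| = 1000, RHS = -(-1000) - 1 = 999; 1000 ≠ 999 — holds
x = 1000: LHS = |1000| = 1000, RHS = -1000 - 1 = -1001; 1000 ≠ -1001 — holds
Hence LHS − RHS is never 0, i.e. the two sides are never equal, so the relation holds for every integer in [-1000, 1000].

No counterexample exists.

Answer: Always true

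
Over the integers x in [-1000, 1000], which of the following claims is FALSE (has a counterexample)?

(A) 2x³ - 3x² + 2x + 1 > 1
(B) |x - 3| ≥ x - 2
(A) x = 0: LHS = 2·0³ - 3·0² + 2·0 + 1 = 1; 1 > 1 — FAILS
(B) x = 3: LHS = |3 - 3| = |0| = 0, RHS = 3 - 2 = 1; 0 ≥ 1 — FAILS

Answer: Both A and B are false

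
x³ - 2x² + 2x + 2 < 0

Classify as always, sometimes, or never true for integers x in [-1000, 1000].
Holds at x = -1: LHS = (-1)³ - 2·(-1)² + 2·(-1) + 2 = -3; -3 < 0 — holds
Fails at x = 0: LHS = 0³ - 2·0² + 2·0 + 2 = 2; 2 < 0 — FAILS
It is satisfied by some integers in the range but not all.

Answer: Sometimes true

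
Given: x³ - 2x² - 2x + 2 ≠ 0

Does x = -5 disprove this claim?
Substitute x = -5 into the relation:
x = -5: LHS = (-5)³ - 2·(-5)² - 2·(-5) + 2 = -163; -163 ≠ 0 — holds

The relation holds at x = -5, so it is not a counterexample.

Answer: No, x = -5 is not a counterexample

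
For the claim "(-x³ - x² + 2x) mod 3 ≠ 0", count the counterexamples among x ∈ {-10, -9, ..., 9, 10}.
Counterexamples in [-10, 10]: {-9, -8, -6, -5, -3, -2, 0, 1, 3, 4, 6, 7, 9, 10}.

Counting them gives 14 values.

Answer: 14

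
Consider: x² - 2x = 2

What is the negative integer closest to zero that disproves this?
Testing negative integers from -1 downward:
x = -1: LHS = (-1)² - 2·(-1) = 3; 3 = 2 — FAILS  ← closest negative counterexample to 0

Answer: x = -1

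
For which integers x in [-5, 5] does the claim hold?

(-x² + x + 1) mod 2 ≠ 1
For a polynomial with integer coefficients, its value mod 2 depends only on x mod 2, so it suffices to check one representative of each residue class, x = 0, 1:
x = 0: LHS = (-0² + 0 + 1) mod 2 = 1 mod 2 = 1; 1 ≠ 1 — FAILS
x = 1: LHS = (-1² + 1 + 1) mod 2 = 1 mod 2 = 1; 1 ≠ 1 — FAILS
The relation fails in every residue class, so the claimed relation (≠) fails for every integer in [-5, 5].

Answer: None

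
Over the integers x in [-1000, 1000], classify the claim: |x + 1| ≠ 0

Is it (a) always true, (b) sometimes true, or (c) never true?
Holds at x = 0: LHS = |0 + 1| = |1| = 1; 1 ≠ 0 — holds
Fails at x = -1: LHS = |(-1) + 1| = |0| = 0; 0 ≠ 0 — FAILS
It is satisfied by some integers in the range but not all.

Answer: Sometimes true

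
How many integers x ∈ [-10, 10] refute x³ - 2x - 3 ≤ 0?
Counterexamples in [-10, 10]: {2, 3, 4, 5, 6, 7, 8, 9, 10}.

Counting them gives 9 values.

Answer: 9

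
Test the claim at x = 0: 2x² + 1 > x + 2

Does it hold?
x = 0: LHS = 2·0² + 1 = 1, RHS = 0 + 2 = 2; 1 > 2 — FAILS

The relation fails at x = 0, so x = 0 is a counterexample.

Answer: No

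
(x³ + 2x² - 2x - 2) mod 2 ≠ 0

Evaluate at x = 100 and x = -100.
x = 100: LHS = (100³ + 2·100² - 2·100 - 2) mod 2 = 1019798 mod 2 = 0; 0 ≠ 0 — FAILS
x = -100: LHS = ((-100)³ + 2·(-100)² - 2·(-100) - 2) mod 2 = (-979802) mod 2 = 0; 0 ≠ 0 — FAILS

Answer: No, fails for both x = 100 and x = -100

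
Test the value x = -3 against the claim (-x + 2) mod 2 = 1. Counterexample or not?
Substitute x = -3 into the relation:
x = -3: LHS = (-(-3) + 2) mod 2 = 5 mod 2 = 1; 1 = 1 — holds

The claim holds here, so x = -3 is not a counterexample. (A counterexample exists elsewhere, e.g. x = 0.)

Answer: No, x = -3 is not a counterexample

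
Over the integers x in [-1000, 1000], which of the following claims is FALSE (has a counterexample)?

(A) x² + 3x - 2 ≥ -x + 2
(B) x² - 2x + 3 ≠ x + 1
(A) x = 0: LHS = 0² + 3·0 - 2 = -2, RHS = -0 + 2 = 2; -2 ≥ 2 — FAILS
(B) x = 1: LHS = 1² - 2·1 + 3 = 2, RHS = 1 + 1 = 2; 2 ≠ 2 — FAILS

Answer: Both A and B are false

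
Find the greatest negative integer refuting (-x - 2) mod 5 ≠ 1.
Testing negative integers from -1 downward:
x = -1: LHS = (-(-1) - 2) mod 5 = (-1) mod 5 = 4; 4 ≠ 1 — holds
x = -2: LHS = (-(-2) - 2) mod 5 = 0 mod 5 = 0; 0 ≠ 1 — holds
x = -3: LHS = (-(-3) - 2) mod 5 = 1 mod 5 = 1; 1 ≠ 1 — FAILS  ← closest negative counterexample to 0

Answer: x = -3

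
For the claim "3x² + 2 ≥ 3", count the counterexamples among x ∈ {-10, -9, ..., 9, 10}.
Counterexamples in [-10, 10]: {0}.

Counting them gives 1 values.

Answer: 1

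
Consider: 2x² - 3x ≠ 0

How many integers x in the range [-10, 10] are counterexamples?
Counterexamples in [-10, 10]: {0}.

Counting them gives 1 values.

Answer: 1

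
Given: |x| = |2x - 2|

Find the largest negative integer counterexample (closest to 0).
Testing negative integers from -1 downward:
x = -1: LHS = |-1| = 1, RHS = |2·(-1) - 2| = |-4| = 4; 1 = 4 — FAILS  ← closest negative counterexample to 0

Answer: x = -1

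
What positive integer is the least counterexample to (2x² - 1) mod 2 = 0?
Testing positive integers:
x = 1: LHS = (2·1² - 1) mod 2 = 1 mod 2 = 1; 1 = 0 — FAILS  ← smallest positive counterexample

Answer: x = 1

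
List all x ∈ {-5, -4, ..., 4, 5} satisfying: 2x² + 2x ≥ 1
Holds for: {-5, -4, -3, -2, 1, 2, 3, 4, 5}
Fails for: {-1, 0}

Answer: {-5, -4, -3, -2, 1, 2, 3, 4, 5}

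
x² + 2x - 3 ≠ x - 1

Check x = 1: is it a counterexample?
Substitute x = 1 into the relation:
x = 1: LHS = 1² + 2·1 - 3 = 0, RHS = 1 - 1 = 0; 0 ≠ 0 — FAILS

Since the claim fails at x = 1, this value is a counterexample.

Answer: Yes, x = 1 is a counterexample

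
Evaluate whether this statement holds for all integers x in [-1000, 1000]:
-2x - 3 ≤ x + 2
The claim fails at x = -2:
x = -2: LHS = -2·(-2) - 3 = 1, RHS = (-2) + 2 = 0; 1 ≤ 0 — FAILS

Because a single integer refutes it, the statement is false.

Answer: False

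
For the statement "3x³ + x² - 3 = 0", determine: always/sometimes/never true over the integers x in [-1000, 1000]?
Track d = LHS − RHS over the integers in [-1000, 1000]. Equality would need d = 0, but d changes sign only between consecutive integers, jumping over 0:
x = 0: LHS = 3·0³ + 0² - 3 = -3; -3 = 0 — FAILS  (d = -3)
x = 1: LHS = 3·1³ + 1² - 3 = 1; 1 = 0 — FAILS  (d = 1)
Away from these crossings d keeps a constant sign, and checking every integer in [-1000, 1000] confirms d ≠ 0 throughout. Hence the two sides are never equal, so the claimed relation (=) fails for every integer in [-1000, 1000].

No integer in the range satisfies it.

Answer: Never true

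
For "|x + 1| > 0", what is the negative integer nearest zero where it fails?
Testing negative integers from -1 downward:
x = -1: LHS = |(-1) + 1| = |0| = 0; 0 > 0 — FAILS  ← closest negative counterexample to 0

Answer: x = -1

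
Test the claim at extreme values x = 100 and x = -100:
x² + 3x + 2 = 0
x = 100: LHS = 100² + 3·100 + 2 = 10302; 10302 = 0 — FAILS
x = -100: LHS = (-100)² + 3·(-100) + 2 = 9702; 9702 = 0 — FAILS

Answer: No, fails for both x = 100 and x = -100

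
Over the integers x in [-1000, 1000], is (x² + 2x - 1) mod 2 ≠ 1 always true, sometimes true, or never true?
Holds at x = 1: LHS = (1² + 2·1 - 1) mod 2 = 2 mod 2 = 0; 0 ≠ 1 — holds
Fails at x = 0: LHS = (0² + 2·0 - 1) mod 2 = (-1) mod 2 = 1; 1 ≠ 1 — FAILS
It is satisfied by some integers in the range but not all.

Answer: Sometimes true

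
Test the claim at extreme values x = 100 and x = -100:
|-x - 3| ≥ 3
x = 100: LHS = |-100 - 3| = |-103| = 103; 103 ≥ 3 — holds
x = -100: LHS = |-(-100) - 3| = |97| = 97; 97 ≥ 3 — holds

Answer: Yes, holds for both x = 100 and x = -100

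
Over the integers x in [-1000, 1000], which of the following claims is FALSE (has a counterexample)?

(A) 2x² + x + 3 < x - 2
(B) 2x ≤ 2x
(A) x = 0: LHS = 2·0² + 0 + 3 = 3, RHS = 0 - 2 = -2; 3 < -2 — FAILS

(B) Over all integers in [-1000, 1000], LHS − RHS is largest at x = 0, where it equals 0:
x = 0: LHS = 2·0 = 0, RHS = 2·0 = 0; 0 ≤ 0 — holds
At the ends of the range:
x = -1000: LHS = 2·(-1000) = -2000, RHS = 2·(-1000) = -2000; -2000 ≤ -2000 — holds
x = 1000: LHS = 2·1000 = 2000, RHS = 2·1000 = 2000; 2000 ≤ 2000 — holds
Hence LHS − RHS is never positive, i.e. LHS ≤ RHS throughout, so the relation holds for every integer in [-1000, 1000].

Only (A) has a counterexample.

Answer: A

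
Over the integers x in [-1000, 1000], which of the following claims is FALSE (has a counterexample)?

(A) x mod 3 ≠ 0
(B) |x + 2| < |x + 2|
(A) x = 0: LHS = 0 mod 3 = 0; 0 ≠ 0 — FAILS
(B) x = 0: LHS = |0 + 2| = |2| = 2, RHS = |0 + 2| = |2| = 2; 2 < 2 — FAILS

Answer: Both A and B are false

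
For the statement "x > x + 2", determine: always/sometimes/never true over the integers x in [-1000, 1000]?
Over all integers in [-1000, 1000], LHS − RHS is largest at x = 0, where it equals -2:
x = 0: RHS = 0 + 2 = 2; 0 > 2 — FAILS
At the ends of the range:
x = -1000: RHS = (-1000) + 2 = -998; -1000 > -998 — FAILS
x = 1000: RHS = 1000 + 2 = 1002; 1000 > 1002 — FAILS
Hence LHS − RHS is never positive, i.e. LHS ≤ RHS throughout, so the claimed relation (>) fails for every integer in [-1000, 1000].

No integer in the range satisfies it.

Answer: Never true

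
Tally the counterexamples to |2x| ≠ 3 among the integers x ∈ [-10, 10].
Track d = LHS − RHS over the integers in [-10, 10]. Equality would need d = 0, but d changes sign only between consecutive integers, jumping over 0:
x = -2: LHS = |2·(-2)| = |-4| = 4; 4 ≠ 3 — holds  (d = 1)
x = -1: LHS = |2·(-1)| = |-2| = 2; 2 ≠ 3 — holds  (d = -1)
x = 1: LHS = |2·1| = |2| = 2; 2 ≠ 3 — holds  (d = -1)
x = 2: LHS = |2·2| = |4| = 4; 4 ≠ 3 — holds  (d = 1)
Away from these crossings d keeps a constant sign, and checking every integer in [-10, 10] confirms d ≠ 0 throughout. Hence the two sides are never equal, so the relation holds for every integer in [-10, 10].

No counterexample appears in that range.

Answer: 0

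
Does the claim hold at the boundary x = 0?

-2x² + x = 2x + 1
x = 0: LHS = -2·0² + 0 = 0, RHS = 2·0 + 1 = 1; 0 = 1 — FAILS

The relation fails at x = 0, so x = 0 is a counterexample.

Answer: No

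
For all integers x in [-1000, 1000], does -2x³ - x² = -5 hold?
The claim fails at x = 0:
x = 0: LHS = -2·0³ - 0² = 0; 0 = -5 — FAILS

Because a single integer refutes it, the statement is false.

Answer: False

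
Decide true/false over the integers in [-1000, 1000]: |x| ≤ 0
The claim fails at x = 1:
x = 1: LHS = |1| = 1; 1 ≤ 0 — FAILS

Because a single integer refutes it, the statement is false.

Answer: False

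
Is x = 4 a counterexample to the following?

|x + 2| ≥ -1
Substitute x = 4 into the relation:
x = 4: LHS = |4 + 2| = |6| = 6; 6 ≥ -1 — holds

The relation holds at x = 4, so it is not a counterexample.

Answer: No, x = 4 is not a counterexample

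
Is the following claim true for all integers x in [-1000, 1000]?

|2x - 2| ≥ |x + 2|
The claim fails at x = 1:
x = 1: LHS = |2·1 - 2| = |0| = 0, RHS = |1 + 2| = |3| = 3; 0 ≥ 3 — FAILS

Because a single integer refutes it, the statement is false.

Answer: False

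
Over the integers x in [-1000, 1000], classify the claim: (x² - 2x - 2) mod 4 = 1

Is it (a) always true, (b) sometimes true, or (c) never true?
Holds at x = 1: LHS = (1² - 2·1 - 2) mod 4 = (-3) mod 4 = 1; 1 = 1 — holds
Fails at x = 0: LHS = (0² - 2·0 - 2) mod 4 = (-2) mod 4 = 2; 2 = 1 — FAILS
It is satisfied by some integers in the range but not all.

Answer: Sometimes true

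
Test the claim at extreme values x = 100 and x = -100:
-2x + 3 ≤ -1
x = 100: LHS = -2·100 + 3 = -197; -197 ≤ -1 — holds
x = -100: LHS = -2·(-100) + 3 = 203; 203 ≤ -1 — FAILS

Answer: Partially: holds for x = 100, fails for x = -100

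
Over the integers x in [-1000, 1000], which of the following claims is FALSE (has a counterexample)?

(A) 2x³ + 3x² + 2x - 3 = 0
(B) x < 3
(A) x = 0: LHS = 2·0³ + 3·0² + 2·0 - 3 = -3; -3 = 0 — FAILS
(B) x = 3: 3 < 3 — FAILS

Answer: Both A and B are false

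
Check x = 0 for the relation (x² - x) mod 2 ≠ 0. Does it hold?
x = 0: LHS = (0² - 0) mod 2 = 0 mod 2 = 0; 0 ≠ 0 — FAILS

The relation fails at x = 0, so x = 0 is a counterexample.

Answer: No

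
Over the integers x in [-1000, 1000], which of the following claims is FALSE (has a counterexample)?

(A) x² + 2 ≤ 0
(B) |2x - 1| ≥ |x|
(A) x = 0: LHS = 0² + 2 = 2; 2 ≤ 0 — FAILS

(B) Over all integers in [-1000, 1000], LHS − RHS is smallest at x = 1, where it equals 0:
x = 1: LHS = |2·1 - 1| = |1| = 1, RHS = |1| = 1; 1 ≥ 1 — holds
At the ends of the range:
x = -1000: LHS = |2·(-1000) - 1| = |-2001| = 2001, RHS = |-1000| = 1000; 2001 ≥ 1000 — holds
x = 1000: LHS = |2·1000 - 1| = |1999| = 1999, RHS = |1000| = 1000; 1999 ≥ 1000 — holds
Hence LHS − RHS is never negative, i.e. LHS ≥ RHS throughout, so the relation holds for every integer in [-1000, 1000].

Only (A) has a counterexample.

Answer: A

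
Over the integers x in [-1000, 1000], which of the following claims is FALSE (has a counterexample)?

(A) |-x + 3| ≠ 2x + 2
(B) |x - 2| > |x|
(A) Track d = LHS − RHS over the integers in [-1000, 1000]. Equality would need d = 0, but d changes sign only between consecutive integers, jumping over 0:
x = 0: LHS = |-0 + 3| = |3| = 3, RHS = 2·0 + 2 = 2; 3 ≠ 2 — holds  (d = 1)
x = 1: LHS = |-1 + 3| = |2| = 2, RHS = 2·1 + 2 = 4; 2 ≠ 4 — holds  (d = -2)
Away from these crossings d keeps a constant sign, and checking every integer in [-1000, 1000] confirms d ≠ 0 throughout. Hence the two sides are never equal, so the relation holds for every integer in [-1000, 1000].

(B) x = 1: LHS = |1 - 2| = |-1| = 1, RHS = |1| = 1; 1 > 1 — FAILS

Only (B) has a counterexample.

Answer: B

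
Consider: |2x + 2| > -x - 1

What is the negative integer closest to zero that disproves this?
Testing negative integers from -1 downward:
x = -1: LHS = |2·(-1) + 2| = |0| = 0, RHS = -(-1) - 1 = 0; 0 > 0 — FAILS  ← closest negative counterexample to 0

Answer: x = -1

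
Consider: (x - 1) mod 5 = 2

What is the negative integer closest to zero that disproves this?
Testing negative integers from -1 downward:
x = -1: LHS = ((-1) - 1) mod 5 = (-2) mod 5 = 3; 3 = 2 — FAILS  ← closest negative counterexample to 0

Answer: x = -1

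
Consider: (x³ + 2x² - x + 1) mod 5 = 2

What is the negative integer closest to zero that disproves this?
Testing negative integers from -1 downward:
x = -1: LHS = ((-1)³ + 2·(-1)² - (-1) + 1) mod 5 = 3 mod 5 = 3; 3 = 2 — FAILS  ← closest negative counterexample to 0

Answer: x = -1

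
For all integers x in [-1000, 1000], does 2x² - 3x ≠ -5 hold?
Over all integers in [-1000, 1000], LHS − RHS is always positive; it is smallest at x = 1, where it equals 4:
x = 1: LHS = 2·1² - 3·1 = -1; -1 ≠ -5 — holds
At the ends of the range:
x = -1000: LHS = 2·(-1000)² - 3·(-1000) = 2003000; 2003000 ≠ -5 — holds
x = 1000: LHS = 2·1000² - 3·1000 = 1997000; 1997000 ≠ -5 — holds
Hence LHS − RHS is never 0, i.e. the two sides are never equal, so the relation holds for every integer in [-1000, 1000].

No counterexample exists.

Answer: True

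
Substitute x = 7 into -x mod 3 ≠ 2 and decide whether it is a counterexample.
Substitute x = 7 into the relation:
x = 7: LHS = (-7) mod 3 = 2; 2 ≠ 2 — FAILS

Since the claim fails at x = 7, this value is a counterexample.

Answer: Yes, x = 7 is a counterexample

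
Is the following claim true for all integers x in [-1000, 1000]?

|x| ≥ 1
The claim fails at x = 0:
x = 0: LHS = |0| = 0; 0 ≥ 1 — FAILS

Because a single integer refutes it, the statement is false.

Answer: False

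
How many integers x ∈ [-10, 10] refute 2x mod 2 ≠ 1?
For a polynomial with integer coefficients, its value mod 2 depends only on x mod 2, so it suffices to check one representative of each residue class, x = 0, 1:
x = 0: LHS = (2·0) mod 2 = 0 mod 2 = 0; 0 ≠ 1 — holds
x = 1: LHS = (2·1) mod 2 = 2 mod 2 = 0; 0 ≠ 1 — holds
The relation holds in every residue class, so the relation holds for every integer in [-10, 10].

No counterexample appears in that range.

Answer: 0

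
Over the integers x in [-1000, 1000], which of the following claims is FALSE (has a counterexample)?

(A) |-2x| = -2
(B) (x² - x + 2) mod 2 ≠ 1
(A) x = 0: LHS = |-2·0| = |0| = 0; 0 = -2 — FAILS

(B) For a polynomial with integer coefficients, its value mod 2 depends only on x mod 2, so it suffices to check one representative of each residue class, x = 0, 1:
x = 0: LHS = (0² - 0 + 2) mod 2 = 2 mod 2 = 0; 0 ≠ 1 — holds
x = 1: LHS = (1² - 1 + 2) mod 2 = 2 mod 2 = 0; 0 ≠ 1 — holds
The relation holds in every residue class, so the relation holds for every integer in [-1000, 1000].

Only (A) has a counterexample.

Answer: A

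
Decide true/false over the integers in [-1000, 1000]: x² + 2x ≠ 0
The claim fails at x = 0:
x = 0: LHS = 0² + 2·0 = 0; 0 ≠ 0 — FAILS

Because a single integer refutes it, the statement is false.

Answer: False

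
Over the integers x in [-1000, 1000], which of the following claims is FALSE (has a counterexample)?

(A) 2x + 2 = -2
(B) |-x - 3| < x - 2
(A) x = 0: LHS = 2·0 + 2 = 2; 2 = -2 — FAILS
(B) x = 0: LHS = |-0 - 3| = |-3| = 3, RHS = 0 - 2 = -2; 3 < -2 — FAILS

Answer: Both A and B are false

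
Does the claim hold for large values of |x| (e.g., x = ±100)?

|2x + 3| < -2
x = 100: LHS = |2·100 + 3| = |203| = 203; 203 < -2 — FAILS
x = -100: LHS = |2·(-100) + 3| = |-197| = 197; 197 < -2 — FAILS

Answer: No, fails for both x = 100 and x = -100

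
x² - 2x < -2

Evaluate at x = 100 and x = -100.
x = 100: LHS = 100² - 2·100 = 9800; 9800 < -2 — FAILS
x = -100: LHS = (-100)² - 2·(-100) = 10200; 10200 < -2 — FAILS

Answer: No, fails for both x = 100 and x = -100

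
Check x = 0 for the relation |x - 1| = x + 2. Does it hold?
x = 0: LHS = |0 - 1| = |-1| = 1, RHS = 0 + 2 = 2; 1 = 2 — FAILS

The relation fails at x = 0, so x = 0 is a counterexample.

Answer: No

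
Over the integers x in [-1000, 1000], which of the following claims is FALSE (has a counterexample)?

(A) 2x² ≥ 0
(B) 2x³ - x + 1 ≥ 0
(A) Over all integers in [-1000, 1000], LHS − RHS is smallest at x = 0, where it equals 0:
x = 0: LHS = 2·0² = 0; 0 ≥ 0 — holds
At the ends of the range:
x = -1000: LHS = 2·(-1000)² = 2000000; 2000000 ≥ 0 — holds
x = 1000: LHS = 2·1000² = 2000000; 2000000 ≥ 0 — holds
Hence LHS − RHS is never negative, i.e. LHS ≥ RHS throughout, so the relation holds for every integer in [-1000, 1000].

(B) x = -2: LHS = 2·(-2)³ - (-2) + 1 = -13; -13 ≥ 0 — FAILS

Only (B) has a counterexample.

Answer: B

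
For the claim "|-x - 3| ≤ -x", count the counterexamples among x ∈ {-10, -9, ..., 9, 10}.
Counterexamples in [-10, 10]: {-1, 0, 1, 2, 3, 4, 5, 6, 7, 8, 9, 10}.

Counting them gives 12 values.

Answer: 12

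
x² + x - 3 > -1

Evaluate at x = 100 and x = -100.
x = 100: LHS = 100² + 100 - 3 = 10097; 10097 > -1 — holds
x = -100: LHS = (-100)² + (-100) - 3 = 9897; 9897 > -1 — holds

Answer: Yes, holds for both x = 100 and x = -100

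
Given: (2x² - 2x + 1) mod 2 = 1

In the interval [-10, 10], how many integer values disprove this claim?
For a polynomial with integer coefficients, its value mod 2 depends only on x mod 2, so it suffices to check one representative of each residue class, x = 0, 1:
x = 0: LHS = (2·0² - 2·0 + 1) mod 2 = 1 mod 2 = 1; 1 = 1 — holds
x = 1: LHS = (2·1² - 2·1 + 1) mod 2 = 1 mod 2 = 1; 1 = 1 — holds
The relation holds in every residue class, so the relation holds for every integer in [-10, 10].

No counterexample appears in that range.

Answer: 0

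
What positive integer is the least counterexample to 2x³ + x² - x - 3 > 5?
Testing positive integers:
x = 1: LHS = 2·1³ + 1² - 1 - 3 = -1; -1 > 5 — FAILS  ← smallest positive counterexample

Answer: x = 1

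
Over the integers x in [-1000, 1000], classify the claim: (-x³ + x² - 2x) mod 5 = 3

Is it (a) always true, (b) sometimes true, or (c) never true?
Holds at x = 1: LHS = (-1³ + 1² - 2·1) mod 5 = (-2) mod 5 = 3; 3 = 3 — holds
Fails at x = 0: LHS = (-0³ + 0² - 2·0) mod 5 = 0 mod 5 = 0; 0 = 3 — FAILS
It is satisfied by some integers in the range but not all.

Answer: Sometimes true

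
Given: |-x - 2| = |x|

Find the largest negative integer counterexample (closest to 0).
Testing negative integers from -1 downward:
x = -1: LHS = |-(-1) - 2| = |-1| = 1, RHS = |-1| = 1; 1 = 1 — holds
x = -2: LHS = |-(-2) - 2| = |0| = 0, RHS = |-2| = 2; 0 = 2 — FAILS  ← closest negative counterexample to 0

Answer: x = -2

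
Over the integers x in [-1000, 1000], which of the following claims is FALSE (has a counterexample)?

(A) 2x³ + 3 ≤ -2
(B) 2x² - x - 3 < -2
(A) x = 0: LHS = 2·0³ + 3 = 3; 3 ≤ -2 — FAILS
(B) x = 1: LHS = 2·1² - 1 - 3 = -2; -2 < -2 — FAILS

Answer: Both A and B are false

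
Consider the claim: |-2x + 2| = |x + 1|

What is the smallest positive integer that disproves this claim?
Testing positive integers:
x = 1: LHS = |-2·1 + 2| = |0| = 0, RHS = |1 + 1| = |2| = 2; 0 = 2 — FAILS  ← smallest positive counterexample

Answer: x = 1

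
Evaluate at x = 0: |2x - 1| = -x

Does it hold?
x = 0: LHS = |2·0 - 1| = |-1| = 1, RHS = -0 = 0; 1 = 0 — FAILS

The relation fails at x = 0, so x = 0 is a counterexample.

Answer: No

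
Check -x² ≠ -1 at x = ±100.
x = 100: LHS = -100² = -10000; -10000 ≠ -1 — holds
x = -100: LHS = -(-100)² = -10000; -10000 ≠ -1 — holds

Answer: Yes, holds for both x = 100 and x = -100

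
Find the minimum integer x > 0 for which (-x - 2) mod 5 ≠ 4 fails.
Testing positive integers:
x = 1: LHS = (-1 - 2) mod 5 = (-3) mod 5 = 2; 2 ≠ 4 — holds
x = 2: LHS = (-2 - 2) mod 5 = (-4) mod 5 = 1; 1 ≠ 4 — holds
x = 3: LHS = (-3 - 2) mod 5 = (-5) mod 5 = 0; 0 ≠ 4 — holds
x = 4: LHS = (-4 - 2) mod 5 = (-6) mod 5 = 4; 4 ≠ 4 — FAILS  ← smallest positive counterexample

Answer: x = 4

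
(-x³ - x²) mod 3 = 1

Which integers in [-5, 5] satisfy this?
Holds for: {-5, -2, 1, 4}
Fails for: {-4, -3, -1, 0, 2, 3, 5}

Answer: {-5, -2, 1, 4}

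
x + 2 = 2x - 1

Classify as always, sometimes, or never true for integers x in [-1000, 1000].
Holds at x = 3: LHS = 3 + 2 = 5, RHS = 2·3 - 1 = 5; 5 = 5 — holds
Fails at x = 0: LHS = 0 + 2 = 2, RHS = 2·0 - 1 = -1; 2 = -1 — FAILS
It is satisfied by some integers in the range but not all.

Answer: Sometimes true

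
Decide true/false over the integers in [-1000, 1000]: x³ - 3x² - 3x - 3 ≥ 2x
The claim fails at x = 0:
x = 0: LHS = 0³ - 3·0² - 3·0 - 3 = -3, RHS = 2·0 = 0; -3 ≥ 0 — FAILS

Because a single integer refutes it, the statement is false.

Answer: False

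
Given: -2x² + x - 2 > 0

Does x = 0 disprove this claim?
Substitute x = 0 into the relation:
x = 0: LHS = -2·0² + 0 - 2 = -2; -2 > 0 — FAILS

Since the claim fails at x = 0, this value is a counterexample.

Answer: Yes, x = 0 is a counterexample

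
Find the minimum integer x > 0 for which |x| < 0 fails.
Testing positive integers:
x = 1: LHS = |1| = 1; 1 < 0 — FAILS  ← smallest positive counterexample

Answer: x = 1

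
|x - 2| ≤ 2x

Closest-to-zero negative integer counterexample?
Testing negative integers from -1 downward:
x = -1: LHS = |(-1) - 2| = |-3| = 3, RHS = 2·(-1) = -2; 3 ≤ -2 — FAILS  ← closest negative counterexample to 0

Answer: x = -1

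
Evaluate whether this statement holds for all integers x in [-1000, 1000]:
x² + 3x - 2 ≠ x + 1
The claim fails at x = 1:
x = 1: LHS = 1² + 3·1 - 2 = 2, RHS = 1 + 1 = 2; 2 ≠ 2 — FAILS

Because a single integer refutes it, the statement is false.

Answer: False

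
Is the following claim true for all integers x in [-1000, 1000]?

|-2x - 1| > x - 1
Over all integers in [-1000, 1000], LHS − RHS is smallest at x = 0, where it equals 2:
x = 0: LHS = |-2·0 - 1| = |-1| = 1, RHS = 0 - 1 = -1; 1 > -1 — holds
At the ends of the range:
x = -1000: LHS = |-2·(-1000) - 1| = |1999| = 1999, RHS = (-1000) - 1 = -1001; 1999 > -1001 — holds
x = 1000: LHS = |-2·1000 - 1| = |-2001| = 2001, RHS = 1000 - 1 = 999; 2001 > 999 — holds
Hence LHS − RHS is never zero or negative, i.e. LHS > RHS throughout, so the relation holds for every integer in [-1000, 1000].

No counterexample exists.

Answer: True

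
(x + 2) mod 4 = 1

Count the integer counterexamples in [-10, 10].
Counterexamples in [-10, 10]: {-10, -8, -7, -6, -4, -3, -2, 0, 1, 2, 4, 5, 6, 8, 9, 10}.

Counting them gives 16 values.

Answer: 16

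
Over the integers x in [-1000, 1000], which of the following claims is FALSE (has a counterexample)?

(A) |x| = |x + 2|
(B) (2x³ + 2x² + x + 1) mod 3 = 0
(A) x = 0: LHS = |0| = 0, RHS = |0 + 2| = |2| = 2; 0 = 2 — FAILS
(B) x = 0: LHS = (2·0³ + 2·0² + 0 + 1) mod 3 = 1 mod 3 = 1; 1 = 0 — FAILS

Answer: Both A and B are false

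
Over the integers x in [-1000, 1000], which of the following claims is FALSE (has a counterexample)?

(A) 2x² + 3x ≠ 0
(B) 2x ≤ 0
(A) x = 0: LHS = 2·0² + 3·0 = 0; 0 ≠ 0 — FAILS
(B) x = 1: LHS = 2·1 = 2; 2 ≤ 0 — FAILS

Answer: Both A and B are false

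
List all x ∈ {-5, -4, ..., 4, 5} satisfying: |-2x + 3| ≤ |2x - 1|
Holds for: {1, 2, 3, 4, 5}
Fails for: {-5, -4, -3, -2, -1, 0}

Answer: {1, 2, 3, 4, 5}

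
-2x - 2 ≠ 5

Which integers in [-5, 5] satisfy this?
Track d = LHS − RHS over the integers in [-5, 5]. Equality would need d = 0, but d changes sign only between consecutive integers, jumping over 0:
x = -4: LHS = -2·(-4) - 2 = 6; 6 ≠ 5 — holds  (d = 1)
x = -3: LHS = -2·(-3) - 2 = 4; 4 ≠ 5 — holds  (d = -1)
Away from these crossings d keeps a constant sign, and checking every integer in [-5, 5] confirms d ≠ 0 throughout. Hence the two sides are never equal, so the relation holds for every integer in [-5, 5].

Answer: All integers in [-5, 5]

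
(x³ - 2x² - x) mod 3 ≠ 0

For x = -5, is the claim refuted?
Substitute x = -5 into the relation:
x = -5: LHS = ((-5)³ - 2·(-5)² - (-5)) mod 3 = (-170) mod 3 = 1; 1 ≠ 0 — holds

The claim holds here, so x = -5 is not a counterexample. (A counterexample exists elsewhere, e.g. x = 0.)

Answer: No, x = -5 is not a counterexample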